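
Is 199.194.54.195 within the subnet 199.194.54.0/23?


Subnet network: 199.194.54.0
Test IP AND mask: 199.194.54.0
Yes, 199.194.54.195 is in 199.194.54.0/23


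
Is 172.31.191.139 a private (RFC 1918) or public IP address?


RFC 1918 private ranges:
  10.0.0.0/8 (10.0.0.0 - 10.255.255.255)
  172.16.0.0/12 (172.16.0.0 - 172.31.255.255)
  192.168.0.0/16 (192.168.0.0 - 192.168.255.255)
Private (in 172.16.0.0/12)


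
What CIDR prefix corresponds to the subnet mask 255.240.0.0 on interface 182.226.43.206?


Binary: 11111111.11110000.00000000.00000000
Count leading 1s
Prefix: /12


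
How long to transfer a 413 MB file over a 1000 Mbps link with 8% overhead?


Effective throughput = 1000 * (1 - 8/100) = 920 Mbps
File size in Mb = 413 * 8 = 3304 Mb
Time = 3304 / 920
Time = 3.5913 seconds


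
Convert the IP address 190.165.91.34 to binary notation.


190 = 10111110
165 = 10100101
91 = 01011011
34 = 00100010
Binary: 10111110.10100101.01011011.00100010


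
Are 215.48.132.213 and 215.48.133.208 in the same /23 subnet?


Mask: 255.255.254.0
215.48.132.213 AND mask = 215.48.132.0
215.48.133.208 AND mask = 215.48.132.0
Yes, same subnet (215.48.132.0)


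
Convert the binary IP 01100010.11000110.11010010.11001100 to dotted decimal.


01100010 = 98
11000110 = 198
11010010 = 210
11001100 = 204
IP: 98.198.210.204


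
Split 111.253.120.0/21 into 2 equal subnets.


New prefix = 21 + 1 = 22
Each subnet has 1024 addresses
  111.253.120.0/22
  111.253.124.0/22
Subnets: 111.253.120.0/22, 111.253.124.0/22


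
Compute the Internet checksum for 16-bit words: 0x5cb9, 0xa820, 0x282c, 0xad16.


Sum all words (with carry folding):
+ 0x5cb9 = 0x5cb9
+ 0xa820 = 0x04da
+ 0x282c = 0x2d06
+ 0xad16 = 0xda1c
One's complement: ~0xda1c
Checksum = 0x25e3


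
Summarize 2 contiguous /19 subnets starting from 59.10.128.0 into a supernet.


Original prefix: /19
Number of subnets: 2 = 2^1
New prefix = 19 - 1 = 18
Supernet: 59.10.128.0/18


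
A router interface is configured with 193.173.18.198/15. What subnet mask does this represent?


/15 means 15 network bits, 17 host bits
Binary: 11111111111111100000000000000000
Mask: 255.254.0.0


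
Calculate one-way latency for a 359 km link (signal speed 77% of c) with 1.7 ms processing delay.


Speed = 0.77 * 3e5 km/s = 231000 km/s
Propagation delay = 359 / 231000 = 0.0016 s = 1.5541 ms
Processing delay = 1.7 ms
Total one-way latency = 3.2541 ms


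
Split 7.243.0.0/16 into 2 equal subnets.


New prefix = 16 + 1 = 17
Each subnet has 32768 addresses
  7.243.0.0/17
  7.243.128.0/17
Subnets: 7.243.0.0/17, 7.243.128.0/17


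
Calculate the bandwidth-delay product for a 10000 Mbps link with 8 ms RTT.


BDP = bandwidth * RTT
= 10000 Mbps * 8 ms
= 10000 * 1e6 * 8 / 1000 bits
= 80000000 bits
= 10000000 bytes
= 9765.625 KB
BDP = 80000000 bits (10000000 bytes)


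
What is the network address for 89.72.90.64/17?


IP:   01011001.01001000.01011010.01000000
Mask: 11111111.11111111.10000000.00000000
AND operation:
Net:  01011001.01001000.00000000.00000000
Network: 89.72.0.0/17


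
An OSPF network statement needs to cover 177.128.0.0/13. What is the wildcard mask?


Subnet mask: 255.248.0.0
Wildcard = 255.255.255.255 - subnet mask
255 - 255 = 0
255 - 248 = 7
255 - 0 = 255
255 - 0 = 255
Wildcard: 0.7.255.255


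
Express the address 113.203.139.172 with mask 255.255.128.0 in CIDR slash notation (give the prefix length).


Binary: 11111111.11111111.10000000.00000000
Count leading 1s
Prefix: /17


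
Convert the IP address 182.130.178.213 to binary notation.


182 = 10110110
130 = 10000010
178 = 10110010
213 = 11010101
Binary: 10110110.10000010.10110010.11010101


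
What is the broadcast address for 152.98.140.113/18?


Network: 152.98.128.0/18
Host bits = 14
Set all host bits to 1:
Broadcast: 152.98.191.255


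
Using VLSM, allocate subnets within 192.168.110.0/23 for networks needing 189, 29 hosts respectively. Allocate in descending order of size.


189 hosts -> /24 (254 usable): 192.168.110.0/24
29 hosts -> /27 (30 usable): 192.168.111.0/27
Allocation: 192.168.110.0/24 (189 hosts, 254 usable); 192.168.111.0/27 (29 hosts, 30 usable)


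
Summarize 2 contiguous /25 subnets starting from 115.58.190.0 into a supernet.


Original prefix: /25
Number of subnets: 2 = 2^1
New prefix = 25 - 1 = 24
Supernet: 115.58.190.0/24


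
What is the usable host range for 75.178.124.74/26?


Network: 75.178.124.64
Broadcast: 75.178.124.127
First usable = network + 1
Last usable = broadcast - 1
Range: 75.178.124.65 to 75.178.124.126


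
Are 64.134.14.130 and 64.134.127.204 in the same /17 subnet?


Mask: 255.255.128.0
64.134.14.130 AND mask = 64.134.0.0
64.134.127.204 AND mask = 64.134.0.0
Yes, same subnet (64.134.0.0)


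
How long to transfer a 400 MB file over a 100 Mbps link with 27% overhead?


Effective throughput = 100 * (1 - 27/100) = 73 Mbps
File size in Mb = 400 * 8 = 3200 Mb
Time = 3200 / 73
Time = 43.8356 seconds


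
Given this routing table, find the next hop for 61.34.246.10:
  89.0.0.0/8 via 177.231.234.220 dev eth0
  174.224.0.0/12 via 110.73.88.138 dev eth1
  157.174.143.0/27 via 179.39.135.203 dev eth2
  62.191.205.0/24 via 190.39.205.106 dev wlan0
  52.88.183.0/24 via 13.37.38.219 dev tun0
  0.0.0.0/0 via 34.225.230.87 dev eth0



Longest prefix match for 61.34.246.10:
  /8 89.0.0.0: no
  /12 174.224.0.0: no
  /27 157.174.143.0: no
  /24 62.191.205.0: no
  /24 52.88.183.0: no
  /0 0.0.0.0: MATCH
Selected: next-hop 34.225.230.87 via eth0 (matched /0)


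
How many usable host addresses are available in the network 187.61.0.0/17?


Host bits = 32 - 17 = 15
Total addresses = 2^15 = 32768
Usable = total - 2 (network and broadcast)
Usable hosts: 32766


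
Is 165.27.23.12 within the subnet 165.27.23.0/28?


Subnet network: 165.27.23.0
Test IP AND mask: 165.27.23.0
Yes, 165.27.23.12 is in 165.27.23.0/28


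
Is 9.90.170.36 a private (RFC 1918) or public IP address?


RFC 1918 private ranges:
  10.0.0.0/8 (10.0.0.0 - 10.255.255.255)
  172.16.0.0/12 (172.16.0.0 - 172.31.255.255)
  192.168.0.0/16 (192.168.0.0 - 192.168.255.255)
Public (not in any RFC 1918 range)


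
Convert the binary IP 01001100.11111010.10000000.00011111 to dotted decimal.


01001100 = 76
11111010 = 250
10000000 = 128
00011111 = 31
IP: 76.250.128.31


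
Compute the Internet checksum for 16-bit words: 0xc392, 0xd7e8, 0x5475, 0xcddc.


Sum all words (with carry folding):
+ 0xc392 = 0xc392
+ 0xd7e8 = 0x9b7b
+ 0x5475 = 0xeff0
+ 0xcddc = 0xbdcd
One's complement: ~0xbdcd
Checksum = 0x4232


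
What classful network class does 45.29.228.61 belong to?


First octet: 45
Binary: 00101101
0xxxxxxx -> Class A (1-126)
Class A, default mask 255.0.0.0 (/8)


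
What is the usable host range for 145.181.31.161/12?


Network: 145.176.0.0
Broadcast: 145.191.255.255
First usable = network + 1
Last usable = broadcast - 1
Range: 145.176.0.1 to 145.191.255.254


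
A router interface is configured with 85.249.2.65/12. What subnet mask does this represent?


/12 means 12 network bits, 20 host bits
Binary: 11111111111100000000000000000000
Mask: 255.240.0.0


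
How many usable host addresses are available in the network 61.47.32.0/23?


Host bits = 32 - 23 = 9
Total addresses = 2^9 = 512
Usable = total - 2 (network and broadcast)
Usable hosts: 510


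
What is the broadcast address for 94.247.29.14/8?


Network: 94.0.0.0/8
Host bits = 24
Set all host bits to 1:
Broadcast: 94.255.255.255


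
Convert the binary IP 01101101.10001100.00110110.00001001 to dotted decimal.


01101101 = 109
10001100 = 140
00110110 = 54
00001001 = 9
IP: 109.140.54.9


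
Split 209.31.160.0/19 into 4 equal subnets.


New prefix = 19 + 2 = 21
Each subnet has 2048 addresses
  209.31.160.0/21
  209.31.168.0/21
  209.31.176.0/21
  209.31.184.0/21
Subnets: 209.31.160.0/21, 209.31.168.0/21, 209.31.176.0/21, 209.31.184.0/21


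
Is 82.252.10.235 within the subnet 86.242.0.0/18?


Subnet network: 86.242.0.0
Test IP AND mask: 82.252.0.0
No, 82.252.10.235 is not in 86.242.0.0/18


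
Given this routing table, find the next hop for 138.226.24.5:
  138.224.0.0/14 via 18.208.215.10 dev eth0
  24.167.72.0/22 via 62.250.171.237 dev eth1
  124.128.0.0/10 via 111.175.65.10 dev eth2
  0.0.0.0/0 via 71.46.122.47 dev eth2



Longest prefix match for 138.226.24.5:
  /14 138.224.0.0: MATCH
  /22 24.167.72.0: no
  /10 124.128.0.0: no
  /0 0.0.0.0: MATCH
Selected: next-hop 18.208.215.10 via eth0 (matched /14)


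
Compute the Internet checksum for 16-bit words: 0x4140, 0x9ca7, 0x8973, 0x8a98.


Sum all words (with carry folding):
+ 0x4140 = 0x4140
+ 0x9ca7 = 0xdde7
+ 0x8973 = 0x675b
+ 0x8a98 = 0xf1f3
One's complement: ~0xf1f3
Checksum = 0x0e0c


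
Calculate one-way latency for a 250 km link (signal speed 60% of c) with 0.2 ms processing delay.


Speed = 0.6 * 3e5 km/s = 180000 km/s
Propagation delay = 250 / 180000 = 0.0014 s = 1.3889 ms
Processing delay = 0.2 ms
Total one-way latency = 1.5889 ms


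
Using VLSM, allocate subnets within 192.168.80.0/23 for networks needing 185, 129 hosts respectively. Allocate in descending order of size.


185 hosts -> /24 (254 usable): 192.168.80.0/24
129 hosts -> /24 (254 usable): 192.168.81.0/24
Allocation: 192.168.80.0/24 (185 hosts, 254 usable); 192.168.81.0/24 (129 hosts, 254 usable)


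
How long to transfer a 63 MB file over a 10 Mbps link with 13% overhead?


Effective throughput = 10 * (1 - 13/100) = 8.7 Mbps
File size in Mb = 63 * 8 = 504 Mb
Time = 504 / 8.7
Time = 57.931 seconds


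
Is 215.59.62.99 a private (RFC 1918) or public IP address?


RFC 1918 private ranges:
  10.0.0.0/8 (10.0.0.0 - 10.255.255.255)
  172.16.0.0/12 (172.16.0.0 - 172.31.255.255)
  192.168.0.0/16 (192.168.0.0 - 192.168.255.255)
Public (not in any RFC 1918 range)


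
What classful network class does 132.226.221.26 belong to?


First octet: 132
Binary: 10000100
10xxxxxx -> Class B (128-191)
Class B, default mask 255.255.0.0 (/16)


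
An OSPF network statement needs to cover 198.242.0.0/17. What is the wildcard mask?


Subnet mask: 255.255.128.0
Wildcard = 255.255.255.255 - subnet mask
255 - 255 = 0
255 - 255 = 0
255 - 128 = 127
255 - 0 = 255
Wildcard: 0.0.127.255


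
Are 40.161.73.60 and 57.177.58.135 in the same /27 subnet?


Mask: 255.255.255.224
40.161.73.60 AND mask = 40.161.73.32
57.177.58.135 AND mask = 57.177.58.128
No, different subnets (40.161.73.32 vs 57.177.58.128)


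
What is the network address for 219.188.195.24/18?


IP:   11011011.10111100.11000011.00011000
Mask: 11111111.11111111.11000000.00000000
AND operation:
Net:  11011011.10111100.11000000.00000000
Network: 219.188.192.0/18


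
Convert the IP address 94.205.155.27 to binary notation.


94 = 01011110
205 = 11001101
155 = 10011011
27 = 00011011
Binary: 01011110.11001101.10011011.00011011


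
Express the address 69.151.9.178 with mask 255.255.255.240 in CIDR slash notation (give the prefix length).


Binary: 11111111.11111111.11111111.11110000
Count leading 1s
Prefix: /28


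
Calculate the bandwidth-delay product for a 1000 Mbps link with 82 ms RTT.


BDP = bandwidth * RTT
= 1000 Mbps * 82 ms
= 1000 * 1e6 * 82 / 1000 bits
= 82000000 bits
= 10250000 bytes
= 10009.7656 KB
BDP = 82000000 bits (10250000 bytes)


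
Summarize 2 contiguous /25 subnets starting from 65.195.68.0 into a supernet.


Original prefix: /25
Number of subnets: 2 = 2^1
New prefix = 25 - 1 = 24
Supernet: 65.195.68.0/24


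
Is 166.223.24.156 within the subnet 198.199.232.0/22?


Subnet network: 198.199.232.0
Test IP AND mask: 166.223.24.0
No, 166.223.24.156 is not in 198.199.232.0/22


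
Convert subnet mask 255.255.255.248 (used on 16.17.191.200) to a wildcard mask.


Subnet mask: 255.255.255.248
Wildcard = 255.255.255.255 - subnet mask
255 - 255 = 0
255 - 255 = 0
255 - 255 = 0
255 - 248 = 7
Wildcard: 0.0.0.7


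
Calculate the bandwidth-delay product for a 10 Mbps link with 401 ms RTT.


BDP = bandwidth * RTT
= 10 Mbps * 401 ms
= 10 * 1e6 * 401 / 1000 bits
= 4010000 bits
= 501250 bytes
= 489.502 KB
BDP = 4010000 bits (501250 bytes)


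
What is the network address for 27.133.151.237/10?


IP:   00011011.10000101.10010111.11101101
Mask: 11111111.11000000.00000000.00000000
AND operation:
Net:  00011011.10000000.00000000.00000000
Network: 27.128.0.0/10


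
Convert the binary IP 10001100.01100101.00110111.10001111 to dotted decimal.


10001100 = 140
01100101 = 101
00110111 = 55
10001111 = 143
IP: 140.101.55.143


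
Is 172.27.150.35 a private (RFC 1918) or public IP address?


RFC 1918 private ranges:
  10.0.0.0/8 (10.0.0.0 - 10.255.255.255)
  172.16.0.0/12 (172.16.0.0 - 172.31.255.255)
  192.168.0.0/16 (192.168.0.0 - 192.168.255.255)
Private (in 172.16.0.0/12)


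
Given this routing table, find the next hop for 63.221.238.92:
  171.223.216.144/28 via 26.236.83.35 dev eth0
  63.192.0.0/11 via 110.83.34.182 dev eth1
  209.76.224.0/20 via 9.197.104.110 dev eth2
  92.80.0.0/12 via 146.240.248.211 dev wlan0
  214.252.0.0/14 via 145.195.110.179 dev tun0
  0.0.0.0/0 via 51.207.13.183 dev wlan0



Longest prefix match for 63.221.238.92:
  /28 171.223.216.144: no
  /11 63.192.0.0: MATCH
  /20 209.76.224.0: no
  /12 92.80.0.0: no
  /14 214.252.0.0: no
  /0 0.0.0.0: MATCH
Selected: next-hop 110.83.34.182 via eth1 (matched /11)


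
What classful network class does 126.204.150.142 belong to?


First octet: 126
Binary: 01111110
0xxxxxxx -> Class A (1-126)
Class A, default mask 255.0.0.0 (/8)


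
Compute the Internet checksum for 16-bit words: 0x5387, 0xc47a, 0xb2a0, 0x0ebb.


Sum all words (with carry folding):
+ 0x5387 = 0x5387
+ 0xc47a = 0x1802
+ 0xb2a0 = 0xcaa2
+ 0x0ebb = 0xd95d
One's complement: ~0xd95d
Checksum = 0x26a2


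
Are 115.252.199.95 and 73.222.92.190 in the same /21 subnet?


Mask: 255.255.248.0
115.252.199.95 AND mask = 115.252.192.0
73.222.92.190 AND mask = 73.222.88.0
No, different subnets (115.252.192.0 vs 73.222.88.0)


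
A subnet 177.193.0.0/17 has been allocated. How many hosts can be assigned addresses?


Host bits = 32 - 17 = 15
Total addresses = 2^15 = 32768
Usable = total - 2 (network and broadcast)
Usable hosts: 32766


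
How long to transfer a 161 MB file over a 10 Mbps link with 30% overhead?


Effective throughput = 10 * (1 - 30/100) = 7 Mbps
File size in Mb = 161 * 8 = 1288 Mb
Time = 1288 / 7
Time = 184 seconds


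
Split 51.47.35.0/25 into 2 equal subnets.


New prefix = 25 + 1 = 26
Each subnet has 64 addresses
  51.47.35.0/26
  51.47.35.64/26
Subnets: 51.47.35.0/26, 51.47.35.64/26


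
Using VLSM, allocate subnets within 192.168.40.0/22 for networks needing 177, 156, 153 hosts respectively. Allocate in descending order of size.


177 hosts -> /24 (254 usable): 192.168.40.0/24
156 hosts -> /24 (254 usable): 192.168.41.0/24
153 hosts -> /24 (254 usable): 192.168.42.0/24
Allocation: 192.168.40.0/24 (177 hosts, 254 usable); 192.168.41.0/24 (156 hosts, 254 usable); 192.168.42.0/24 (153 hosts, 254 usable)


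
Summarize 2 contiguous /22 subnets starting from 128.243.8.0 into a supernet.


Original prefix: /22
Number of subnets: 2 = 2^1
New prefix = 22 - 1 = 21
Supernet: 128.243.8.0/21


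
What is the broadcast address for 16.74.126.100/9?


Network: 16.0.0.0/9
Host bits = 23
Set all host bits to 1:
Broadcast: 16.127.255.255


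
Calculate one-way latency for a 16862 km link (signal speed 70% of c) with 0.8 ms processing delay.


Speed = 0.7 * 3e5 km/s = 210000 km/s
Propagation delay = 16862 / 210000 = 0.0803 s = 80.2952 ms
Processing delay = 0.8 ms
Total one-way latency = 81.0952 ms


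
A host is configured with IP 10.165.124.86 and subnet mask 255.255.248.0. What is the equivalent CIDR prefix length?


Binary: 11111111.11111111.11111000.00000000
Count leading 1s
Prefix: /21


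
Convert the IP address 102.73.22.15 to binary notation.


102 = 01100110
73 = 01001001
22 = 00010110
15 = 00001111
Binary: 01100110.01001001.00010110.00001111


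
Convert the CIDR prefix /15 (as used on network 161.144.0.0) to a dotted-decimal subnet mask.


/15 means 15 network bits, 17 host bits
Binary: 11111111111111100000000000000000
Mask: 255.254.0.0


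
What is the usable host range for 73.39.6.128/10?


Network: 73.0.0.0
Broadcast: 73.63.255.255
First usable = network + 1
Last usable = broadcast - 1
Range: 73.0.0.1 to 73.63.255.254


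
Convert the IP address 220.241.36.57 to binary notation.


220 = 11011100
241 = 11110001
36 = 00100100
57 = 00111001
Binary: 11011100.11110001.00100100.00111001


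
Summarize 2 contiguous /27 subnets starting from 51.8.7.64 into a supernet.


Original prefix: /27
Number of subnets: 2 = 2^1
New prefix = 27 - 1 = 26
Supernet: 51.8.7.64/26


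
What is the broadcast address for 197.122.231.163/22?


Network: 197.122.228.0/22
Host bits = 10
Set all host bits to 1:
Broadcast: 197.122.231.255


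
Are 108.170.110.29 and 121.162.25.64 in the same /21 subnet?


Mask: 255.255.248.0
108.170.110.29 AND mask = 108.170.104.0
121.162.25.64 AND mask = 121.162.24.0
No, different subnets (108.170.104.0 vs 121.162.24.0)


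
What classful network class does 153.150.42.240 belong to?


First octet: 153
Binary: 10011001
10xxxxxx -> Class B (128-191)
Class B, default mask 255.255.0.0 (/16)


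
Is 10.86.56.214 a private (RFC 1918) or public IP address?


RFC 1918 private ranges:
  10.0.0.0/8 (10.0.0.0 - 10.255.255.255)
  172.16.0.0/12 (172.16.0.0 - 172.31.255.255)
  192.168.0.0/16 (192.168.0.0 - 192.168.255.255)
Private (in 10.0.0.0/8)


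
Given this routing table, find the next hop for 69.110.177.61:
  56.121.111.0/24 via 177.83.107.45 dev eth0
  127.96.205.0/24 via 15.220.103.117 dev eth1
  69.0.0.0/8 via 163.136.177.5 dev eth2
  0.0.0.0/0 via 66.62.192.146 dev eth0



Longest prefix match for 69.110.177.61:
  /24 56.121.111.0: no
  /24 127.96.205.0: no
  /8 69.0.0.0: MATCH
  /0 0.0.0.0: MATCH
Selected: next-hop 163.136.177.5 via eth2 (matched /8)


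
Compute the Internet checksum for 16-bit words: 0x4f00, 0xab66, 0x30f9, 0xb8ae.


Sum all words (with carry folding):
+ 0x4f00 = 0x4f00
+ 0xab66 = 0xfa66
+ 0x30f9 = 0x2b60
+ 0xb8ae = 0xe40e
One's complement: ~0xe40e
Checksum = 0x1bf1


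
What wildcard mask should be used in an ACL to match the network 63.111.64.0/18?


Subnet mask: 255.255.192.0
Wildcard = 255.255.255.255 - subnet mask
255 - 255 = 0
255 - 255 = 0
255 - 192 = 63
255 - 0 = 255
Wildcard: 0.0.63.255


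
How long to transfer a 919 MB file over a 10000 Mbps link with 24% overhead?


Effective throughput = 10000 * (1 - 24/100) = 7600 Mbps
File size in Mb = 919 * 8 = 7352 Mb
Time = 7352 / 7600
Time = 0.9674 seconds


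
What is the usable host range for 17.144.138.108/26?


Network: 17.144.138.64
Broadcast: 17.144.138.127
First usable = network + 1
Last usable = broadcast - 1
Range: 17.144.138.65 to 17.144.138.126


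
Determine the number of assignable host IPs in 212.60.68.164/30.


Host bits = 32 - 30 = 2
Total addresses = 2^2 = 4
Usable = total - 2 (network and broadcast)
Usable hosts: 2


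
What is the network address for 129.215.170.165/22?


IP:   10000001.11010111.10101010.10100101
Mask: 11111111.11111111.11111100.00000000
AND operation:
Net:  10000001.11010111.10101000.00000000
Network: 129.215.168.0/22


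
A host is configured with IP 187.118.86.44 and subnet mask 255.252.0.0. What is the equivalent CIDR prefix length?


Binary: 11111111.11111100.00000000.00000000
Count leading 1s
Prefix: /14


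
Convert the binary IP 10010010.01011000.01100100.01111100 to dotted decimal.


10010010 = 146
01011000 = 88
01100100 = 100
01111100 = 124
IP: 146.88.100.124


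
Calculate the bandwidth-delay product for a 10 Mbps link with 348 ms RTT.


BDP = bandwidth * RTT
= 10 Mbps * 348 ms
= 10 * 1e6 * 348 / 1000 bits
= 3480000 bits
= 435000 bytes
= 424.8047 KB
BDP = 3480000 bits (435000 bytes)


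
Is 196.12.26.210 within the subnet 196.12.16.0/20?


Subnet network: 196.12.16.0
Test IP AND mask: 196.12.16.0
Yes, 196.12.26.210 is in 196.12.16.0/20


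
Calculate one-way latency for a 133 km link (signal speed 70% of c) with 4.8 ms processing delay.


Speed = 0.7 * 3e5 km/s = 210000 km/s
Propagation delay = 133 / 210000 = 0.0006 s = 0.6333 ms
Processing delay = 4.8 ms
Total one-way latency = 5.4333 ms


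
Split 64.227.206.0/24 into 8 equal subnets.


New prefix = 24 + 3 = 27
Each subnet has 32 addresses
  64.227.206.0/27
  64.227.206.32/27
  64.227.206.64/27
  64.227.206.96/27
  64.227.206.128/27
  64.227.206.160/27
  64.227.206.192/27
  64.227.206.224/27
Subnets: 64.227.206.0/27, 64.227.206.32/27, 64.227.206.64/27, 64.227.206.96/27, 64.227.206.128/27, 64.227.206.160/27, 64.227.206.192/27, 64.227.206.224/27


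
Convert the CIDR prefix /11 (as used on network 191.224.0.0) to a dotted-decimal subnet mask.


/11 means 11 network bits, 21 host bits
Binary: 11111111111000000000000000000000
Mask: 255.224.0.0


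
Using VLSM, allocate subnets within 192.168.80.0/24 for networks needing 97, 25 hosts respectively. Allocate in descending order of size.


97 hosts -> /25 (126 usable): 192.168.80.0/25
25 hosts -> /27 (30 usable): 192.168.80.128/27
Allocation: 192.168.80.0/25 (97 hosts, 126 usable); 192.168.80.128/27 (25 hosts, 30 usable)


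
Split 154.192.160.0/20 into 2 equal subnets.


New prefix = 20 + 1 = 21
Each subnet has 2048 addresses
  154.192.160.0/21
  154.192.168.0/21
Subnets: 154.192.160.0/21, 154.192.168.0/21


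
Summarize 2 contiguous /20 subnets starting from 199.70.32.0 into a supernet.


Original prefix: /20
Number of subnets: 2 = 2^1
New prefix = 20 - 1 = 19
Supernet: 199.70.32.0/19


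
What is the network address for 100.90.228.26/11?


IP:   01100100.01011010.11100100.00011010
Mask: 11111111.11100000.00000000.00000000
AND operation:
Net:  01100100.01000000.00000000.00000000
Network: 100.64.0.0/11


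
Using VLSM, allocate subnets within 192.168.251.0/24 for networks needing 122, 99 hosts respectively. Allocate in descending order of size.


122 hosts -> /25 (126 usable): 192.168.251.0/25
99 hosts -> /25 (126 usable): 192.168.251.128/25
Allocation: 192.168.251.0/25 (122 hosts, 126 usable); 192.168.251.128/25 (99 hosts, 126 usable)


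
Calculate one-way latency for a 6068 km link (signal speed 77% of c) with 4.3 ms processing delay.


Speed = 0.77 * 3e5 km/s = 231000 km/s
Propagation delay = 6068 / 231000 = 0.0263 s = 26.2684 ms
Processing delay = 4.3 ms
Total one-way latency = 30.5684 ms


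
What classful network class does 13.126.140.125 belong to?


First octet: 13
Binary: 00001101
0xxxxxxx -> Class A (1-126)
Class A, default mask 255.0.0.0 (/8)


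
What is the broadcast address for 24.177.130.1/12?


Network: 24.176.0.0/12
Host bits = 20
Set all host bits to 1:
Broadcast: 24.191.255.255


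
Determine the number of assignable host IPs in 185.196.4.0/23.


Host bits = 32 - 23 = 9
Total addresses = 2^9 = 512
Usable = total - 2 (network and broadcast)
Usable hosts: 510


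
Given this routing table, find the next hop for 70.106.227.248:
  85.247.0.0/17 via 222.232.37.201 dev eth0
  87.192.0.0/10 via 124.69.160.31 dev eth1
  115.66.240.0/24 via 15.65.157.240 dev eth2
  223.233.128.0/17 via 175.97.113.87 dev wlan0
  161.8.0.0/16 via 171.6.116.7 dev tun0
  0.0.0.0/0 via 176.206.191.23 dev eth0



Longest prefix match for 70.106.227.248:
  /17 85.247.0.0: no
  /10 87.192.0.0: no
  /24 115.66.240.0: no
  /17 223.233.128.0: no
  /16 161.8.0.0: no
  /0 0.0.0.0: MATCH
Selected: next-hop 176.206.191.23 via eth0 (matched /0)


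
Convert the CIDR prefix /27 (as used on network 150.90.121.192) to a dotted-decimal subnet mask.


/27 means 27 network bits, 5 host bits
Binary: 11111111111111111111111111100000
Mask: 255.255.255.224


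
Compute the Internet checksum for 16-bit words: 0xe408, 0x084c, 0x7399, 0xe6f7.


Sum all words (with carry folding):
+ 0xe408 = 0xe408
+ 0x084c = 0xec54
+ 0x7399 = 0x5fee
+ 0xe6f7 = 0x46e6
One's complement: ~0x46e6
Checksum = 0xb919


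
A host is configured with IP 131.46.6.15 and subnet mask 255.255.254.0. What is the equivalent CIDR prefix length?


Binary: 11111111.11111111.11111110.00000000
Count leading 1s
Prefix: /23


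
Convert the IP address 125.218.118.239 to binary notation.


125 = 01111101
218 = 11011010
118 = 01110110
239 = 11101111
Binary: 01111101.11011010.01110110.11101111


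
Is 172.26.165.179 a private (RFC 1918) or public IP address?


RFC 1918 private ranges:
  10.0.0.0/8 (10.0.0.0 - 10.255.255.255)
  172.16.0.0/12 (172.16.0.0 - 172.31.255.255)
  192.168.0.0/16 (192.168.0.0 - 192.168.255.255)
Private (in 172.16.0.0/12)


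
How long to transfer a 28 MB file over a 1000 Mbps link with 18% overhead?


Effective throughput = 1000 * (1 - 18/100) = 820.0 Mbps
File size in Mb = 28 * 8 = 224 Mb
Time = 224 / 820.0
Time = 0.2732 seconds


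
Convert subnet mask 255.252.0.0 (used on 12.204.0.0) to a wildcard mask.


Subnet mask: 255.252.0.0
Wildcard = 255.255.255.255 - subnet mask
255 - 255 = 0
255 - 252 = 3
255 - 0 = 255
255 - 0 = 255
Wildcard: 0.3.255.255


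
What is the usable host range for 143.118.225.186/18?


Network: 143.118.192.0
Broadcast: 143.118.255.255
First usable = network + 1
Last usable = broadcast - 1
Range: 143.118.192.1 to 143.118.255.254


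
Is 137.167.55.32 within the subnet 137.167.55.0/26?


Subnet network: 137.167.55.0
Test IP AND mask: 137.167.55.0
Yes, 137.167.55.32 is in 137.167.55.0/26


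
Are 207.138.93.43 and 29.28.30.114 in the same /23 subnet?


Mask: 255.255.254.0
207.138.93.43 AND mask = 207.138.92.0
29.28.30.114 AND mask = 29.28.30.0
No, different subnets (207.138.92.0 vs 29.28.30.0)


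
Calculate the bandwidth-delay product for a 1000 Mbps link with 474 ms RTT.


BDP = bandwidth * RTT
= 1000 Mbps * 474 ms
= 1000 * 1e6 * 474 / 1000 bits
= 474000000 bits
= 59250000 bytes
= 57861.3281 KB
BDP = 474000000 bits (59250000 bytes)


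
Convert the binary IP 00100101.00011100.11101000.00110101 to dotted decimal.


00100101 = 37
00011100 = 28
11101000 = 232
00110101 = 53
IP: 37.28.232.53


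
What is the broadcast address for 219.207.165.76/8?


Network: 219.0.0.0/8
Host bits = 24
Set all host bits to 1:
Broadcast: 219.255.255.255


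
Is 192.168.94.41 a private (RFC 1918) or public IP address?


RFC 1918 private ranges:
  10.0.0.0/8 (10.0.0.0 - 10.255.255.255)
  172.16.0.0/12 (172.16.0.0 - 172.31.255.255)
  192.168.0.0/16 (192.168.0.0 - 192.168.255.255)
Private (in 192.168.0.0/16)


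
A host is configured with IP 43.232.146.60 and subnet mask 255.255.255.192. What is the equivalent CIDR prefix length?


Binary: 11111111.11111111.11111111.11000000
Count leading 1s
Prefix: /26


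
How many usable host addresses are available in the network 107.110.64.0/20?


Host bits = 32 - 20 = 12
Total addresses = 2^12 = 4096
Usable = total - 2 (network and broadcast)
Usable hosts: 4094


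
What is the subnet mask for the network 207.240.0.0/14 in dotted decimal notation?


/14 means 14 network bits, 18 host bits
Binary: 11111111111111000000000000000000
Mask: 255.252.0.0


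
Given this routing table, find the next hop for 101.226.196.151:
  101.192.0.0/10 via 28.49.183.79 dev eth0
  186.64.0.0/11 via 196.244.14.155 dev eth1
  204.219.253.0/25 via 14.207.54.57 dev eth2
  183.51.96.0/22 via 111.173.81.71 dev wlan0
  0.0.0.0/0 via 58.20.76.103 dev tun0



Longest prefix match for 101.226.196.151:
  /10 101.192.0.0: MATCH
  /11 186.64.0.0: no
  /25 204.219.253.0: no
  /22 183.51.96.0: no
  /0 0.0.0.0: MATCH
Selected: next-hop 28.49.183.79 via eth0 (matched /10)


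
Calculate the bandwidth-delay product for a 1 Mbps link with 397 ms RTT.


BDP = bandwidth * RTT
= 1 Mbps * 397 ms
= 1 * 1e6 * 397 / 1000 bits
= 397000 bits
= 49625 bytes
= 48.4619 KB
BDP = 397000 bits (49625 bytes)


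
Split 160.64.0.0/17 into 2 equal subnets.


New prefix = 17 + 1 = 18
Each subnet has 16384 addresses
  160.64.0.0/18
  160.64.64.0/18
Subnets: 160.64.0.0/18, 160.64.64.0/18


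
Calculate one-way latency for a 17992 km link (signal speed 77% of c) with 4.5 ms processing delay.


Speed = 0.77 * 3e5 km/s = 231000 km/s
Propagation delay = 17992 / 231000 = 0.0779 s = 77.8874 ms
Processing delay = 4.5 ms
Total one-way latency = 82.3874 ms


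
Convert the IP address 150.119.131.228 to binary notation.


150 = 10010110
119 = 01110111
131 = 10000011
228 = 11100100
Binary: 10010110.01110111.10000011.11100100


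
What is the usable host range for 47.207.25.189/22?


Network: 47.207.24.0
Broadcast: 47.207.27.255
First usable = network + 1
Last usable = broadcast - 1
Range: 47.207.24.1 to 47.207.27.254


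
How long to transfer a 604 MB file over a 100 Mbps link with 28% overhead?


Effective throughput = 100 * (1 - 28/100) = 72 Mbps
File size in Mb = 604 * 8 = 4832 Mb
Time = 4832 / 72
Time = 67.1111 seconds


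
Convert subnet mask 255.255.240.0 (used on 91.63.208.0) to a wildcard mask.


Subnet mask: 255.255.240.0
Wildcard = 255.255.255.255 - subnet mask
255 - 255 = 0
255 - 255 = 0
255 - 240 = 15
255 - 0 = 255
Wildcard: 0.0.15.255


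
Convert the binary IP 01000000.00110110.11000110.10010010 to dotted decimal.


01000000 = 64
00110110 = 54
11000110 = 198
10010010 = 146
IP: 64.54.198.146


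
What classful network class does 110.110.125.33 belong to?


First octet: 110
Binary: 01101110
0xxxxxxx -> Class A (1-126)
Class A, default mask 255.0.0.0 (/8)


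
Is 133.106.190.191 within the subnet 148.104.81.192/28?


Subnet network: 148.104.81.192
Test IP AND mask: 133.106.190.176
No, 133.106.190.191 is not in 148.104.81.192/28


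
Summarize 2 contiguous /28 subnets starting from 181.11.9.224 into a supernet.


Original prefix: /28
Number of subnets: 2 = 2^1
New prefix = 28 - 1 = 27
Supernet: 181.11.9.224/27


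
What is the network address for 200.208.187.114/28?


IP:   11001000.11010000.10111011.01110010
Mask: 11111111.11111111.11111111.11110000
AND operation:
Net:  11001000.11010000.10111011.01110000
Network: 200.208.187.112/28


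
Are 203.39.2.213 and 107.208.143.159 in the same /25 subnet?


Mask: 255.255.255.128
203.39.2.213 AND mask = 203.39.2.128
107.208.143.159 AND mask = 107.208.143.128
No, different subnets (203.39.2.128 vs 107.208.143.128)


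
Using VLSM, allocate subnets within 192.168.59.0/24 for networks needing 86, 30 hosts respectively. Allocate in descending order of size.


86 hosts -> /25 (126 usable): 192.168.59.0/25
30 hosts -> /27 (30 usable): 192.168.59.128/27
Allocation: 192.168.59.0/25 (86 hosts, 126 usable); 192.168.59.128/27 (30 hosts, 30 usable)


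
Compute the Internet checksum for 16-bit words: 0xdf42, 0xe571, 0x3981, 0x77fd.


Sum all words (with carry folding):
+ 0xdf42 = 0xdf42
+ 0xe571 = 0xc4b4
+ 0x3981 = 0xfe35
+ 0x77fd = 0x7633
One's complement: ~0x7633
Checksum = 0x89cc


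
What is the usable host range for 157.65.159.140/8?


Network: 157.0.0.0
Broadcast: 157.255.255.255
First usable = network + 1
Last usable = broadcast - 1
Range: 157.0.0.1 to 157.255.255.254


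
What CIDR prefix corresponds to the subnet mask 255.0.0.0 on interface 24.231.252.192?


Binary: 11111111.00000000.00000000.00000000
Count leading 1s
Prefix: /8


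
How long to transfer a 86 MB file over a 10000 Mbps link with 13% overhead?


Effective throughput = 10000 * (1 - 13/100) = 8700 Mbps
File size in Mb = 86 * 8 = 688 Mb
Time = 688 / 8700
Time = 0.0791 seconds


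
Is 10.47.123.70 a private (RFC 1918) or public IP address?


RFC 1918 private ranges:
  10.0.0.0/8 (10.0.0.0 - 10.255.255.255)
  172.16.0.0/12 (172.16.0.0 - 172.31.255.255)
  192.168.0.0/16 (192.168.0.0 - 192.168.255.255)
Private (in 10.0.0.0/8)


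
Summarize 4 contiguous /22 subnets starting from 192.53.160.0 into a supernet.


Original prefix: /22
Number of subnets: 4 = 2^2
New prefix = 22 - 2 = 20
Supernet: 192.53.160.0/20


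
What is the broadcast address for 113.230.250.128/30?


Network: 113.230.250.128/30
Host bits = 2
Set all host bits to 1:
Broadcast: 113.230.250.131


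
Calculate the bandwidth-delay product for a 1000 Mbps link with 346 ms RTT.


BDP = bandwidth * RTT
= 1000 Mbps * 346 ms
= 1000 * 1e6 * 346 / 1000 bits
= 346000000 bits
= 43250000 bytes
= 42236.3281 KB
BDP = 346000000 bits (43250000 bytes)


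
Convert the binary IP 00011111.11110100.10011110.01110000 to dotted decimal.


00011111 = 31
11110100 = 244
10011110 = 158
01110000 = 112
IP: 31.244.158.112


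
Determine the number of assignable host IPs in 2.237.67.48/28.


Host bits = 32 - 28 = 4
Total addresses = 2^4 = 16
Usable = total - 2 (network and broadcast)
Usable hosts: 14


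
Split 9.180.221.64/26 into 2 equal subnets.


New prefix = 26 + 1 = 27
Each subnet has 32 addresses
  9.180.221.64/27
  9.180.221.96/27
Subnets: 9.180.221.64/27, 9.180.221.96/27


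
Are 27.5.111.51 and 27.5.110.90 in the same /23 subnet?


Mask: 255.255.254.0
27.5.111.51 AND mask = 27.5.110.0
27.5.110.90 AND mask = 27.5.110.0
Yes, same subnet (27.5.110.0)


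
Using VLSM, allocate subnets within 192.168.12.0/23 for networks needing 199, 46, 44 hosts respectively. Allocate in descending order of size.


199 hosts -> /24 (254 usable): 192.168.12.0/24
46 hosts -> /26 (62 usable): 192.168.13.0/26
44 hosts -> /26 (62 usable): 192.168.13.64/26
Allocation: 192.168.12.0/24 (199 hosts, 254 usable); 192.168.13.0/26 (46 hosts, 62 usable); 192.168.13.64/26 (44 hosts, 62 usable)


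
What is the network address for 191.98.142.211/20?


IP:   10111111.01100010.10001110.11010011
Mask: 11111111.11111111.11110000.00000000
AND operation:
Net:  10111111.01100010.10000000.00000000
Network: 191.98.128.0/20


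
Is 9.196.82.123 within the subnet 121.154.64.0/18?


Subnet network: 121.154.64.0
Test IP AND mask: 9.196.64.0
No, 9.196.82.123 is not in 121.154.64.0/18


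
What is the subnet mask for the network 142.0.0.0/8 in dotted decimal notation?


/8 means 8 network bits, 24 host bits
Binary: 11111111000000000000000000000000
Mask: 255.0.0.0


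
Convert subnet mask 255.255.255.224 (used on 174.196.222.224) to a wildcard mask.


Subnet mask: 255.255.255.224
Wildcard = 255.255.255.255 - subnet mask
255 - 255 = 0
255 - 255 = 0
255 - 255 = 0
255 - 224 = 31
Wildcard: 0.0.0.31


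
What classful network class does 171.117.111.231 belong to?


First octet: 171
Binary: 10101011
10xxxxxx -> Class B (128-191)
Class B, default mask 255.255.0.0 (/16)


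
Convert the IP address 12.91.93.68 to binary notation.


12 = 00001100
91 = 01011011
93 = 01011101
68 = 01000100
Binary: 00001100.01011011.01011101.01000100


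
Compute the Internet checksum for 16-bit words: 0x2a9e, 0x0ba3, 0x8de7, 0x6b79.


Sum all words (with carry folding):
+ 0x2a9e = 0x2a9e
+ 0x0ba3 = 0x3641
+ 0x8de7 = 0xc428
+ 0x6b79 = 0x2fa2
One's complement: ~0x2fa2
Checksum = 0xd05d


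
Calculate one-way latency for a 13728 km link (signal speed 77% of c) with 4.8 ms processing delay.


Speed = 0.77 * 3e5 km/s = 231000 km/s
Propagation delay = 13728 / 231000 = 0.0594 s = 59.4286 ms
Processing delay = 4.8 ms
Total one-way latency = 64.2286 ms


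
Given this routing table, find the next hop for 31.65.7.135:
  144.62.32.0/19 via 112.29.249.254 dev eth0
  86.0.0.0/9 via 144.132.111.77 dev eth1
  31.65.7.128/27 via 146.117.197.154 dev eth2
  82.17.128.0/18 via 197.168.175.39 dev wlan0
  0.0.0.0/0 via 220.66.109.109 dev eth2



Longest prefix match for 31.65.7.135:
  /19 144.62.32.0: no
  /9 86.0.0.0: no
  /27 31.65.7.128: MATCH
  /18 82.17.128.0: no
  /0 0.0.0.0: MATCH
Selected: next-hop 146.117.197.154 via eth2 (matched /27)


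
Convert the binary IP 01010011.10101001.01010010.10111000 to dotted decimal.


01010011 = 83
10101001 = 169
01010010 = 82
10111000 = 184
IP: 83.169.82.184


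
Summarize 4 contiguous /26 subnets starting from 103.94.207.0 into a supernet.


Original prefix: /26
Number of subnets: 4 = 2^2
New prefix = 26 - 2 = 24
Supernet: 103.94.207.0/24


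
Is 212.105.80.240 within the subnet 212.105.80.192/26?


Subnet network: 212.105.80.192
Test IP AND mask: 212.105.80.192
Yes, 212.105.80.240 is in 212.105.80.192/26


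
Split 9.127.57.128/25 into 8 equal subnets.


New prefix = 25 + 3 = 28
Each subnet has 16 addresses
  9.127.57.128/28
  9.127.57.144/28
  9.127.57.160/28
  9.127.57.176/28
  9.127.57.192/28
  9.127.57.208/28
  9.127.57.224/28
  9.127.57.240/28
Subnets: 9.127.57.128/28, 9.127.57.144/28, 9.127.57.160/28, 9.127.57.176/28, 9.127.57.192/28, 9.127.57.208/28, 9.127.57.224/28, 9.127.57.240/28


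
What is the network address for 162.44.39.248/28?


IP:   10100010.00101100.00100111.11111000
Mask: 11111111.11111111.11111111.11110000
AND operation:
Net:  10100010.00101100.00100111.11110000
Network: 162.44.39.240/28


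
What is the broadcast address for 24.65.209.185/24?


Network: 24.65.209.0/24
Host bits = 8
Set all host bits to 1:
Broadcast: 24.65.209.255


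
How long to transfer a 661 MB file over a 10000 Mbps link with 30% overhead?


Effective throughput = 10000 * (1 - 30/100) = 7000 Mbps
File size in Mb = 661 * 8 = 5288 Mb
Time = 5288 / 7000
Time = 0.7554 seconds


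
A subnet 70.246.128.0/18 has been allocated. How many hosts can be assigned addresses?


Host bits = 32 - 18 = 14
Total addresses = 2^14 = 16384
Usable = total - 2 (network and broadcast)
Usable hosts: 16382


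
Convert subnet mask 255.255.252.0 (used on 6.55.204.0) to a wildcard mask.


Subnet mask: 255.255.252.0
Wildcard = 255.255.255.255 - subnet mask
255 - 255 = 0
255 - 255 = 0
255 - 252 = 3
255 - 0 = 255
Wildcard: 0.0.3.255


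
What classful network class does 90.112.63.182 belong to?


First octet: 90
Binary: 01011010
0xxxxxxx -> Class A (1-126)
Class A, default mask 255.0.0.0 (/8)


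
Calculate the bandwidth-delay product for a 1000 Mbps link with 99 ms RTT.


BDP = bandwidth * RTT
= 1000 Mbps * 99 ms
= 1000 * 1e6 * 99 / 1000 bits
= 99000000 bits
= 12375000 bytes
= 12084.9609 KB
BDP = 99000000 bits (12375000 bytes)


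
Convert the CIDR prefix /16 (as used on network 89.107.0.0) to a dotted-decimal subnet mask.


/16 means 16 network bits, 16 host bits
Binary: 11111111111111110000000000000000
Mask: 255.255.0.0


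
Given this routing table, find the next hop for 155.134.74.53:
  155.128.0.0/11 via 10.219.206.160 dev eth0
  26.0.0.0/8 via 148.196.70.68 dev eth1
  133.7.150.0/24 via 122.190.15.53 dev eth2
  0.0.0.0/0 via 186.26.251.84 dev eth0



Longest prefix match for 155.134.74.53:
  /11 155.128.0.0: MATCH
  /8 26.0.0.0: no
  /24 133.7.150.0: no
  /0 0.0.0.0: MATCH
Selected: next-hop 10.219.206.160 via eth0 (matched /11)


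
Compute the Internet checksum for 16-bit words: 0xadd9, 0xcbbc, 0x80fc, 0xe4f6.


Sum all words (with carry folding):
+ 0xadd9 = 0xadd9
+ 0xcbbc = 0x7996
+ 0x80fc = 0xfa92
+ 0xe4f6 = 0xdf89
One's complement: ~0xdf89
Checksum = 0x2076


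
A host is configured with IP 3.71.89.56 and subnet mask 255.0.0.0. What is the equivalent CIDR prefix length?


Binary: 11111111.00000000.00000000.00000000
Count leading 1s
Prefix: /8


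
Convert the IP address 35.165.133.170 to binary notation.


35 = 00100011
165 = 10100101
133 = 10000101
170 = 10101010
Binary: 00100011.10100101.10000101.10101010


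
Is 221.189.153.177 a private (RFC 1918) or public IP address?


RFC 1918 private ranges:
  10.0.0.0/8 (10.0.0.0 - 10.255.255.255)
  172.16.0.0/12 (172.16.0.0 - 172.31.255.255)
  192.168.0.0/16 (192.168.0.0 - 192.168.255.255)
Public (not in any RFC 1918 range)
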